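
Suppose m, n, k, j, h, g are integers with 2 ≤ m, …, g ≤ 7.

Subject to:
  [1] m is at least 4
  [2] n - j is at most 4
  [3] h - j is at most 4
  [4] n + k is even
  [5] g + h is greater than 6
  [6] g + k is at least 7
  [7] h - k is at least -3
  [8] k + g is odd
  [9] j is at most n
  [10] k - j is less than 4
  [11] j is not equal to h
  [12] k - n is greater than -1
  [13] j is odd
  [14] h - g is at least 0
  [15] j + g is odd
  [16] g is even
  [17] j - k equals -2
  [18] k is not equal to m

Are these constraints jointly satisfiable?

Satisfiable

Try m = 7, n = 5, k = 5, j = 3, h = 5, g = 2.
Check constraint 2: n - j = 2; constraint 3: h - j = 2. The remaining constraints are straightforward to verify.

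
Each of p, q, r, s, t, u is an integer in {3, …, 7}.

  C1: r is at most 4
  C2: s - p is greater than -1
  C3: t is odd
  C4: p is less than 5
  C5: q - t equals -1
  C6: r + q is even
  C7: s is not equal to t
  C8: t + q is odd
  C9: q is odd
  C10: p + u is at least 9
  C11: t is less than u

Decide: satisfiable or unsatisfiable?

Constraint 3 makes t odd and constraint 9 makes q odd, so t + q must be even. Constraint 8 says t + q is odd — contradiction.

Unsatisfiable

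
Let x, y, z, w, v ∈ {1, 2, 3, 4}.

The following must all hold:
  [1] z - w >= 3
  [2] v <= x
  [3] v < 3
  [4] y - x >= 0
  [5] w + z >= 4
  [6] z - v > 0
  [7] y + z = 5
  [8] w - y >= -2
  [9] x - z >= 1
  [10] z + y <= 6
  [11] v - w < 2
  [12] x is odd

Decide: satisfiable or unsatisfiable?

Constraints 1, 4, 8, and 9 give w − y ≥ -2, y − x ≥ 0, x − z ≥ 1, z − w ≥ 3.
Adding all 4 inequalities: the left sides telescope to 0, and the right sides sum to (-2) + 0 + 1 + 3 = 2. So 0 ≥ 2, which is false.

Unsatisfiable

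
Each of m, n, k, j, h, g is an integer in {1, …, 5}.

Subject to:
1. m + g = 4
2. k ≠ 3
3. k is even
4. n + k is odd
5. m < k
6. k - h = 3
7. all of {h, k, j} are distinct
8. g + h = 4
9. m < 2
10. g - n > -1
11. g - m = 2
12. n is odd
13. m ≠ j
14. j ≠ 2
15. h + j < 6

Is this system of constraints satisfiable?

The assignment m = 1, n = 3, k = 4, j = 3, h = 1, g = 3 works:
  constraint 1 holds since m + g = 4.
  constraint 6 holds since k - h = 3.
The rest check out directly.

Satisfiable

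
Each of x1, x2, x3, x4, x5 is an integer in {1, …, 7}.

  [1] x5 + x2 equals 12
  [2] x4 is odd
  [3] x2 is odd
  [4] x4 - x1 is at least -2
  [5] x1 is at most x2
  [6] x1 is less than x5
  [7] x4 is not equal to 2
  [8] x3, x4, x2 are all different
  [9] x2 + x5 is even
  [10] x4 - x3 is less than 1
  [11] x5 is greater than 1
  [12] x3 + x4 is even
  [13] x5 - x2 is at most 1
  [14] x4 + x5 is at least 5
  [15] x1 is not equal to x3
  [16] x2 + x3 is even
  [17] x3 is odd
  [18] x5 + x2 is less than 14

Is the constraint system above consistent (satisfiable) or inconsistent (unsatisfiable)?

One satisfying assignment is x1 = 1, x2 = 7, x3 = 3, x4 = 1, x5 = 5.
For the less obvious constraints — constraint 1: x5 + x2 = 12; constraint 4: x4 - x1 = 0 — and the others hold by inspection.

Satisfiable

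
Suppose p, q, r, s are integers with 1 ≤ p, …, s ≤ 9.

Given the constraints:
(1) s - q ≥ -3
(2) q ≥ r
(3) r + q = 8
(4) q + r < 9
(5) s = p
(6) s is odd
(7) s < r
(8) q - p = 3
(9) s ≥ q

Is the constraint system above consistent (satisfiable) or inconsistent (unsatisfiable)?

Unsatisfiable

Constraints 2, 7, and 9 give s < r, r ≤ q, q ≤ s. Chaining: s < r ≤ q ≤ s, which forces s < s — impossible.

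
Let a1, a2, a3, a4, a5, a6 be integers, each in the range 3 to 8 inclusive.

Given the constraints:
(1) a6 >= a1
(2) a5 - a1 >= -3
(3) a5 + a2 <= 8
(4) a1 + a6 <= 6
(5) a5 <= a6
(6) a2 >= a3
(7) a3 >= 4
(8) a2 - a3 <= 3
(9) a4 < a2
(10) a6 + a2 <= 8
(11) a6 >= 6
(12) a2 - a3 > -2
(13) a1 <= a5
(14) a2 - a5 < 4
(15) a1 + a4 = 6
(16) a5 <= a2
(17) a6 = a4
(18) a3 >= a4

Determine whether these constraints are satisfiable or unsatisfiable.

Unsatisfiable

From constraint 11: a6 ≥ 6. From constraints 6 and 7: a2 ≥ a3 ≥ 4. Hence a6 + a2 ≥ 10. But constraint 10 requires a6 + a2 ≤ 8, and 8 < 10. Contradiction.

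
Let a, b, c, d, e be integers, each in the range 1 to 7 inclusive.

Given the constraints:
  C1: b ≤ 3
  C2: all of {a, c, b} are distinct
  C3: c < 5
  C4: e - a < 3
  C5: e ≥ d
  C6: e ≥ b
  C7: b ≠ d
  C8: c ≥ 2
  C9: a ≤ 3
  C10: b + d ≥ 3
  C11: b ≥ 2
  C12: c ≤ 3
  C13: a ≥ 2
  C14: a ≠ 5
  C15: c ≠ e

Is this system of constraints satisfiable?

Unsatisfiable

Constraints 1, 8, 9, 11, 12, and 13 confine each of a, c, b to the 2 values {2, 3}.
Constraint 2 requires all 3 of them to be distinct, but only 2 values are available — impossible by the pigeonhole principle.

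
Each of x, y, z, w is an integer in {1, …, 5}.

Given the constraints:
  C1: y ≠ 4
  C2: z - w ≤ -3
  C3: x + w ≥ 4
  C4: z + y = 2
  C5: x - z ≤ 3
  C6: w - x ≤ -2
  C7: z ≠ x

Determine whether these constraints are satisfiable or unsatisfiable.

Unsatisfiable

Constraints 2, 5, and 6 give z − x ≥ -3, x − w ≥ 2, w − z ≥ 3.
Adding all 3 inequalities: the left sides telescope to 0, and the right sides sum to (-3) + 2 + 3 = 2. So 0 ≥ 2, which is false.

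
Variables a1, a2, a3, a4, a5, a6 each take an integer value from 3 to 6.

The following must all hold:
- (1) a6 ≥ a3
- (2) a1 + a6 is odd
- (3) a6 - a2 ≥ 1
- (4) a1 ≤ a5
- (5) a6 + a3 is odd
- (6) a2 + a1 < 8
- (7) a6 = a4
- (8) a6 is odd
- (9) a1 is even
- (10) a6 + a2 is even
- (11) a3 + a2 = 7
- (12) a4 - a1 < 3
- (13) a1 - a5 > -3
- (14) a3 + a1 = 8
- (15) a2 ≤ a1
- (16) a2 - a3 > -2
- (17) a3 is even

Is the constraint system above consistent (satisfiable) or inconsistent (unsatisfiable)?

Satisfiable

One satisfying assignment is a1 = 4, a2 = 3, a3 = 4, a4 = 5, a5 = 4, a6 = 5.
For the less obvious constraints — constraint 3: a6 - a2 = 2; constraint 6: a2 + a1 = 7; constraint 11: a3 + a2 = 7 — and the others hold by inspection.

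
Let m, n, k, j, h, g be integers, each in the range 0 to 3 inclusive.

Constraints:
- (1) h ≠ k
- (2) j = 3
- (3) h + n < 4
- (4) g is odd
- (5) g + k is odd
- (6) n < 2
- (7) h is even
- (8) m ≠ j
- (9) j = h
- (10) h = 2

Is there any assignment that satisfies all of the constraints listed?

Unsatisfiable

Constraint 2 fixes j = 3 and constraint 10 fixes h = 2, but constraint 9 requires j = h. Since 3 ≠ 2, contradiction.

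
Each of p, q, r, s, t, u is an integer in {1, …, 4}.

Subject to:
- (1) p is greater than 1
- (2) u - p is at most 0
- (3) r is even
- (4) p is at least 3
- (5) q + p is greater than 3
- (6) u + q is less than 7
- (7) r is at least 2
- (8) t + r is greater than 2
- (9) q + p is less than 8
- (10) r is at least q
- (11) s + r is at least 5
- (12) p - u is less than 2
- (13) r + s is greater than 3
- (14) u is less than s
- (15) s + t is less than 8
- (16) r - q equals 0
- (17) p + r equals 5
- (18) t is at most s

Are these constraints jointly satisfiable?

Take p = 3, q = 2, r = 2, s = 4, t = 3, u = 2. Then constraint 2: u - p = -1; constraint 5: q + p = 5; constraint 6: u + q = 4, and every other listed constraint is also met.

Satisfiable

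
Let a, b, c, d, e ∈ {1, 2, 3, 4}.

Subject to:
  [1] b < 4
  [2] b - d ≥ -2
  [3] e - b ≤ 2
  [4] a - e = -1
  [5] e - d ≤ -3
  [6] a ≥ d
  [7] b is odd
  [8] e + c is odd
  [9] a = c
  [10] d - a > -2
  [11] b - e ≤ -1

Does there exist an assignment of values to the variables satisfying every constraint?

Unsatisfiable

Constraints 2, 5, and 11 give e − b ≥ 1, b − d ≥ -2, d − e ≥ 3.
Adding all 3 inequalities: the left sides telescope to 0, and the right sides sum to 1 + (-2) + 3 = 2. So 0 ≥ 2, which is false.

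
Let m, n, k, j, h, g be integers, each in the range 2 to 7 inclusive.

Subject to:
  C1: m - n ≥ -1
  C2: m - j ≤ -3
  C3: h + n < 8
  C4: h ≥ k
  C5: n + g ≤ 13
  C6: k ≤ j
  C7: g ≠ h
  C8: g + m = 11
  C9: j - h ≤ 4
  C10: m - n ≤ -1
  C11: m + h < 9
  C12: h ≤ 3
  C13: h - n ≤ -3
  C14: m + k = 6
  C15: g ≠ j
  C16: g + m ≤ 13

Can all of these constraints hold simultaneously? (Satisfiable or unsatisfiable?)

Unsatisfiable

Constraints 1, 2, 9, and 13 give n − h ≥ 3, h − j ≥ -4, j − m ≥ 3, m − n ≥ -1.
Adding all 4 inequalities: the left sides telescope to 0, and the right sides sum to 3 + (-4) + 3 + (-1) = 1. So 0 ≥ 1, which is false.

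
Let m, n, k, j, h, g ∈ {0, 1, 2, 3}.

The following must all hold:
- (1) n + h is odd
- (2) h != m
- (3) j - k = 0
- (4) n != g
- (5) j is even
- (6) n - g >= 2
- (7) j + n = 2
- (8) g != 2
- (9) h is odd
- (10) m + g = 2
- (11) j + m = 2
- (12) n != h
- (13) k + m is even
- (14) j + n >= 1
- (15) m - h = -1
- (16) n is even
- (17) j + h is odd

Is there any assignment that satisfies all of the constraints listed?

Setting (m, n, k, j, h, g) = (2, 2, 0, 0, 3, 0) satisfies everything: constraint 3: j - k = 0; constraint 6: n - g = 2; constraint 7: j + n = 2, and the others follow.

Satisfiable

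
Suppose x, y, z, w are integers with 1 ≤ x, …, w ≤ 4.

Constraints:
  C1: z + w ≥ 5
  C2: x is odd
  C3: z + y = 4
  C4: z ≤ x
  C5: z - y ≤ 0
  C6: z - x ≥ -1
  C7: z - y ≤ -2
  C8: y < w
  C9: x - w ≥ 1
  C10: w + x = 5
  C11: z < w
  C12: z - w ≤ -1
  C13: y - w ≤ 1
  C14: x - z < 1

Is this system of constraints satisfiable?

Constraints 6, 7, 9, and 13 give w − y ≥ -1, y − z ≥ 2, z − x ≥ -1, x − w ≥ 1.
Adding all 4 inequalities: the left sides telescope to 0, and the right sides sum to (-1) + 2 + (-1) + 1 = 1. So 0 ≥ 1, which is false.

Unsatisfiable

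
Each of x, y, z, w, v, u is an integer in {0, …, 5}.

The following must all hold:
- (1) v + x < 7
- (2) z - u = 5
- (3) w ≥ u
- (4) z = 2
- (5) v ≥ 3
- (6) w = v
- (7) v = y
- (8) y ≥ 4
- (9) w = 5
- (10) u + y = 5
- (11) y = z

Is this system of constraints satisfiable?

Unsatisfiable

Constraint 9 fixes w = 5 and constraint 4 fixes z = 2. Constraints 6, 7, and 11 give w = v = y = z, so w = z. But 5 ≠ 2 — contradiction.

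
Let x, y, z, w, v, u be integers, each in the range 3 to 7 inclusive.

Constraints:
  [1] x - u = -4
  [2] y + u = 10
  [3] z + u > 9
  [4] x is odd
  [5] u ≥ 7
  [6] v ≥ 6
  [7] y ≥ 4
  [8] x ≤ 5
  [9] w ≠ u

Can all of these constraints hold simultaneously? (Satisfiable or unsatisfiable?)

Unsatisfiable

From constraint 7: y ≥ 4. From constraint 5: u ≥ 7. Hence y + u ≥ 11. But constraint 2 requires y + u = 10, and 10 < 11. Contradiction.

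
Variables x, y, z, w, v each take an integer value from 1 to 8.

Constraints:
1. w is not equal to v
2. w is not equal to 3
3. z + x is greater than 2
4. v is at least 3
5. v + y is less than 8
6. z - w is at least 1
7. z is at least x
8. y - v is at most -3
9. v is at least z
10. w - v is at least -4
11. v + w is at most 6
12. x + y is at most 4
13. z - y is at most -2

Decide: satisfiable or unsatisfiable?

Constraints 6, 8, 10, and 13 give v − y ≥ 3, y − z ≥ 2, z − w ≥ 1, w − v ≥ -4.
Adding all 4 inequalities: the left sides telescope to 0, and the right sides sum to 3 + 2 + 1 + (-4) = 2. So 0 ≥ 2, which is false.

Unsatisfiable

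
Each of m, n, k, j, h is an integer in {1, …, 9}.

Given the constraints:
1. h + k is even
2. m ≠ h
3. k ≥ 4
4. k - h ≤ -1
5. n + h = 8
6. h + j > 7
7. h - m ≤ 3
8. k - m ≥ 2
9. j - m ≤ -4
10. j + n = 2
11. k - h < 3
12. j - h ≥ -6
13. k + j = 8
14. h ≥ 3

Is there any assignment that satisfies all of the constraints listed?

Unsatisfiable

Constraints 4, 8, 9, and 12 give m − j ≥ 4, j − h ≥ -6, h − k ≥ 1, k − m ≥ 2.
Adding all 4 inequalities: the left sides telescope to 0, and the right sides sum to 4 + (-6) + 1 + 2 = 1. So 0 ≥ 1, which is false.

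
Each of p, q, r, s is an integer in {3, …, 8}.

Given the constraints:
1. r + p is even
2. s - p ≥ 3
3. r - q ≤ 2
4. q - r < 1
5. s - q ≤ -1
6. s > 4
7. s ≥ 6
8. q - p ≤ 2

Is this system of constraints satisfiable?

Unsatisfiable

Constraints 2, 5, and 8 give s − p ≥ 3, p − q ≥ -2, q − s ≥ 1.
Adding all 3 inequalities: the left sides telescope to 0, and the right sides sum to 3 + (-2) + 1 = 2. So 0 ≥ 2, which is false.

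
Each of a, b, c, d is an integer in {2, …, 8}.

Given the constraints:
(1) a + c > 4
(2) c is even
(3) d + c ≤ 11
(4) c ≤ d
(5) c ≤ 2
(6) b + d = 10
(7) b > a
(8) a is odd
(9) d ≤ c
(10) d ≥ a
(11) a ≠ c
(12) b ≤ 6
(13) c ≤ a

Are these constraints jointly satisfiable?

From constraint 12: b ≤ 6. From constraints 5 and 9: d ≤ c ≤ 2. Hence b + d ≤ 8. But constraint 6 requires b + d = 10, and 10 > 8. Contradiction.

Unsatisfiable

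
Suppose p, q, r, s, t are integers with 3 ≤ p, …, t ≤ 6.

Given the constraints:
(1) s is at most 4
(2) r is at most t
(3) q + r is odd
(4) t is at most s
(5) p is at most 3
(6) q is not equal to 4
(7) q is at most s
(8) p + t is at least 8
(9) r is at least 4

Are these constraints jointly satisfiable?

From constraint 5: p ≤ 3. From constraints 1 and 4: t ≤ s ≤ 4. Hence p + t ≤ 7. But constraint 8 requires p + t ≥ 8, and 8 > 7. Contradiction.

Unsatisfiable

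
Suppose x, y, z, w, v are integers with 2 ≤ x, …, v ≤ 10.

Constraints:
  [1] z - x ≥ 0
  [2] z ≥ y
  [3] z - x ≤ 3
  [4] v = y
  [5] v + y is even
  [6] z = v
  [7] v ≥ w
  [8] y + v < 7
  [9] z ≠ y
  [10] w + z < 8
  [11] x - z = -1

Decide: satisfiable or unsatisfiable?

From constraints 4 and 6, z = v = y, so z = y. But constraint 9 says z ≠ y. Contradiction.

Unsatisfiable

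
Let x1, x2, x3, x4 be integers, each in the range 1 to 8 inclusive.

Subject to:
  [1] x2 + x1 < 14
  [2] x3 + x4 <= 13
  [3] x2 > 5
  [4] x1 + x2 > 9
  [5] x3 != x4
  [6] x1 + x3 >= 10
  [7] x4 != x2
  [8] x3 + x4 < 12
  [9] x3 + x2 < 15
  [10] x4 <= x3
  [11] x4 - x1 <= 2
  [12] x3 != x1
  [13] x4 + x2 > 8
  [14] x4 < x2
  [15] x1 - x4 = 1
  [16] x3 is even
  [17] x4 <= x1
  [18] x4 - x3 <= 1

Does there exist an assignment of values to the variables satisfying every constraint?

Setting (x1, x2, x3, x4) = (5, 6, 6, 4) satisfies everything: constraint 1: x2 + x1 = 11; constraint 2: x3 + x4 = 10; constraint 4: x1 + x2 = 11, and the others follow.

Satisfiable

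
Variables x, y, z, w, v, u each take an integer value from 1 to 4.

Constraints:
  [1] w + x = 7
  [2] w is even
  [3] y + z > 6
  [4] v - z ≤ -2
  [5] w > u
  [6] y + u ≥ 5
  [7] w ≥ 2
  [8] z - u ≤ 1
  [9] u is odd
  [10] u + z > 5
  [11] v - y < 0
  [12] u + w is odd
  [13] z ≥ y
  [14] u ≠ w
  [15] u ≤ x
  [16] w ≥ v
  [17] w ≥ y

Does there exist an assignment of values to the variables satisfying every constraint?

Satisfiable

Setting (x, y, z, w, v, u) = (3, 3, 4, 4, 2, 3) satisfies everything: constraint 1: w + x = 7; constraint 3: y + z = 7, and the others follow.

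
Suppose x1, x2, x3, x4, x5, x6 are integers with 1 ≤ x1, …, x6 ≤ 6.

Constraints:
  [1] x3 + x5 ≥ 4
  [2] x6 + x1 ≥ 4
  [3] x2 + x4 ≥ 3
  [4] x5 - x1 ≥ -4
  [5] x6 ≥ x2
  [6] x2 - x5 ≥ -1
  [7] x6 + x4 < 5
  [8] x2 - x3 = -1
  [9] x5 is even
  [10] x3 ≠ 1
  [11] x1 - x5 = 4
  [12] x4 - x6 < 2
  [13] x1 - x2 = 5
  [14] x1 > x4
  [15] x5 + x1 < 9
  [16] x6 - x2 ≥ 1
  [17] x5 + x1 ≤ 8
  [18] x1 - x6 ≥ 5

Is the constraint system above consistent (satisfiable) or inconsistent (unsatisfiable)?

Unsatisfiable

Constraints 4, 6, 16, and 18 give x6 − x2 ≥ 1, x2 − x5 ≥ -1, x5 − x1 ≥ -4, x1 − x6 ≥ 5.
Adding all 4 inequalities: the left sides telescope to 0, and the right sides sum to 1 + (-1) + (-4) + 5 = 1. So 0 ≥ 1, which is false.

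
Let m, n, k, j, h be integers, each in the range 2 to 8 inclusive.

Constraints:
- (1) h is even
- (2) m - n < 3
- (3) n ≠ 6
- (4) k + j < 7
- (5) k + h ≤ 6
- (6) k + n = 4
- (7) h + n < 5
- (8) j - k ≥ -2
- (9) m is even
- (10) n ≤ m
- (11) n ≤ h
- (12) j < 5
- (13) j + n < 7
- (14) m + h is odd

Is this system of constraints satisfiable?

Unsatisfiable

Constraint 9 makes m even and constraint 1 makes h even, so m + h must be even. Constraint 14 says m + h is odd — contradiction.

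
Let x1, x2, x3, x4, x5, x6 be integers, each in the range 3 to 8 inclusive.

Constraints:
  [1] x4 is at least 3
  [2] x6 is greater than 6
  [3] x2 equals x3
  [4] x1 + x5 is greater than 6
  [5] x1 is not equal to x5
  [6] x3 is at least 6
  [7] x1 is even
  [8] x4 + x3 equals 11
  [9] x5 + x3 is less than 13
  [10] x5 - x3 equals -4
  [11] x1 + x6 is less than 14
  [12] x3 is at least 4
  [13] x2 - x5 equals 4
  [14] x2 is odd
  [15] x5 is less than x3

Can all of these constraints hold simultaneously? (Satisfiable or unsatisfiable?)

Satisfiable

Try x1 = 4, x2 = 7, x3 = 7, x4 = 4, x5 = 3, x6 = 7.
Check constraint 4: x1 + x5 = 7; constraint 8: x4 + x3 = 11. The remaining constraints are straightforward to verify.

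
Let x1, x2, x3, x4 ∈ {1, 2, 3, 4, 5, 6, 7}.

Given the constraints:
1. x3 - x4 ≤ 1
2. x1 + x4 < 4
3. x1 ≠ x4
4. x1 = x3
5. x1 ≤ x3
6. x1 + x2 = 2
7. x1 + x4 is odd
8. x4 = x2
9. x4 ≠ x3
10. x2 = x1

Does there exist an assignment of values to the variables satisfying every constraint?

From constraints 4, 8, and 10, x4 = x2 = x1 = x3, so x4 = x3. But constraint 9 says x4 ≠ x3. Contradiction.

Unsatisfiable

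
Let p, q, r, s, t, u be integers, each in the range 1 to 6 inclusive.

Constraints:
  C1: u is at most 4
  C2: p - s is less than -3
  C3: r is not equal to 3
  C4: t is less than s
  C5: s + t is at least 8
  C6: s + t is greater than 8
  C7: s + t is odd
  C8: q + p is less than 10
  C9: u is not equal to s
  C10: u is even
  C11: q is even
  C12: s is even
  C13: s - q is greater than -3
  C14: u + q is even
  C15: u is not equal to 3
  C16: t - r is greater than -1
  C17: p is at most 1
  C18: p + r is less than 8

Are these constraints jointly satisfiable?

Satisfiable

Take p = 1, q = 6, r = 4, s = 6, t = 5, u = 2. Then constraint 2: p - s = -5; constraint 5: s + t = 11; constraint 6: s + t = 11, and every other listed constraint is also met.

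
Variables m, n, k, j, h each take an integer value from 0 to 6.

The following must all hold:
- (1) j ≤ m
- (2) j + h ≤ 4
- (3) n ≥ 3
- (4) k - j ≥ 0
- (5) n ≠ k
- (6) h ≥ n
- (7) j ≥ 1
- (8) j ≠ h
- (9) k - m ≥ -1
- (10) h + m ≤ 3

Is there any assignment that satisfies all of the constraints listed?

From constraints 3 and 6: h ≥ n ≥ 3. From constraints 1 and 7: m ≥ j ≥ 1. Hence h + m ≥ 4. But constraint 10 requires h + m ≤ 3, and 3 < 4. Contradiction.

Unsatisfiable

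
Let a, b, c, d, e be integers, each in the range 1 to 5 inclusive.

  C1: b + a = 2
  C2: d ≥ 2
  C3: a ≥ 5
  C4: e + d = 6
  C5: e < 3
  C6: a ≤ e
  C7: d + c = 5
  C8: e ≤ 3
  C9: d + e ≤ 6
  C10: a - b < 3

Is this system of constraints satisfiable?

From constraints 3 and 6: e ≥ a and a ≥ 5, so e ≥ 5. From constraint 5: e ≤ 2. But 2 < 5, so no value of e works.

Unsatisfiable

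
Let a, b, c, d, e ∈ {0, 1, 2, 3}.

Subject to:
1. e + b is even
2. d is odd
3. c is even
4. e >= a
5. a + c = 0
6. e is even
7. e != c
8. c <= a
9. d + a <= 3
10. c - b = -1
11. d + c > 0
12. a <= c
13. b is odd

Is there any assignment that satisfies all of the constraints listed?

Unsatisfiable

Constraint 6 makes e even and constraint 13 makes b odd, so e + b must be odd. Constraint 1 says e + b is even — contradiction.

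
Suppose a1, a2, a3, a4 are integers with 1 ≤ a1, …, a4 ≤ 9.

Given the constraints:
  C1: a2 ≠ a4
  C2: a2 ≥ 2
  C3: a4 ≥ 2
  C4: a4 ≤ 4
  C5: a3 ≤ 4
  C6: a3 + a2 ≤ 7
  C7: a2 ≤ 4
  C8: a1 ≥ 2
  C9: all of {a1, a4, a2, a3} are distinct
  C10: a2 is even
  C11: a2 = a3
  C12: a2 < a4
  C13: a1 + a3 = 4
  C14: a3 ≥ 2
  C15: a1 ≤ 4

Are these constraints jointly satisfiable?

Constraints 2, 3, 4, 5, 7, 8, 14, and 15 confine each of a1, a4, a2, a3 to the 3 values {2, …, 4}.
Constraint 9 requires all 4 of them to be distinct, but only 3 values are available — impossible by the pigeonhole principle.

Unsatisfiable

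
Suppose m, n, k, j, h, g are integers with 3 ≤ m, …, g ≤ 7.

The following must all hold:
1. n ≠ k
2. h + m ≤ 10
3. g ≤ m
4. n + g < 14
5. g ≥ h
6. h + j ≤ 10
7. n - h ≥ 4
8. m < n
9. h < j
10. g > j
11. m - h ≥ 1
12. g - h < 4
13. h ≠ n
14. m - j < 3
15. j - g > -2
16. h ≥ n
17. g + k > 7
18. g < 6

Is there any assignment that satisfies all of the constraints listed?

Unsatisfiable

Constraints 3, 8, 9, 10, and 16 give n ≤ h, h < j, j < g, g ≤ m, m < n. Chaining: n ≤ h < j < g ≤ m < n, which forces n < n — impossible.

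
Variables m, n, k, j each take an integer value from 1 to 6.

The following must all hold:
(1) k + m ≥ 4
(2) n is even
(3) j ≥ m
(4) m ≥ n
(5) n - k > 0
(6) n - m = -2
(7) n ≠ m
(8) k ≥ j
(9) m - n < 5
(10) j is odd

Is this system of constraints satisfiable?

Constraints 3, 4, 5, and 8 give k < n, n ≤ m, m ≤ j, j ≤ k. Chaining: k < n ≤ m ≤ j ≤ k, which forces k < k — impossible.

Unsatisfiable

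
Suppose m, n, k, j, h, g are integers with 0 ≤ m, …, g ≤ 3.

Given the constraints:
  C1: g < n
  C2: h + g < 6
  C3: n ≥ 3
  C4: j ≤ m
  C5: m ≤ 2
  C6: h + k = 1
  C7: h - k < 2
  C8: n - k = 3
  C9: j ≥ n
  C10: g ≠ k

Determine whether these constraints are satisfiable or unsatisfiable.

From constraints 3 and 9: j ≥ n and n ≥ 3, so j ≥ 3. From constraints 4 and 5: j ≤ m and m ≤ 2, so j ≤ 2. But 2 < 3, so no value of j works.

Unsatisfiable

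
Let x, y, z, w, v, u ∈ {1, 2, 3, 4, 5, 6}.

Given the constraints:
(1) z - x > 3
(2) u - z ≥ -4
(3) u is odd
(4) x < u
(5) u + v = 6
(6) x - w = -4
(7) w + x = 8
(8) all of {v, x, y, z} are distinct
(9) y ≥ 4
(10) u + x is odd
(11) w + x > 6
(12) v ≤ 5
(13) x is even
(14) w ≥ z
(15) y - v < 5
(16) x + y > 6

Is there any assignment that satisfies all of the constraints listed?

Satisfiable

Setting (x, y, z, w, v, u) = (2, 5, 6, 6, 1, 5) satisfies everything: constraint 1: z - x = 4; constraint 2: u - z = -1, and the others follow.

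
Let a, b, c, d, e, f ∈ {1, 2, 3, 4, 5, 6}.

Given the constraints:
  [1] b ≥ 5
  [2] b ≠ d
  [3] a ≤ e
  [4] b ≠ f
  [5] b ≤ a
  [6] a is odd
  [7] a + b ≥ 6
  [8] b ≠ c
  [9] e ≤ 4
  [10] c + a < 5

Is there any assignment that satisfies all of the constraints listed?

Unsatisfiable

From constraints 1 and 5: a ≥ b and b ≥ 5, so a ≥ 5. From constraints 3 and 9: a ≤ e and e ≤ 4, so a ≤ 4. But 4 < 5, so no value of a works.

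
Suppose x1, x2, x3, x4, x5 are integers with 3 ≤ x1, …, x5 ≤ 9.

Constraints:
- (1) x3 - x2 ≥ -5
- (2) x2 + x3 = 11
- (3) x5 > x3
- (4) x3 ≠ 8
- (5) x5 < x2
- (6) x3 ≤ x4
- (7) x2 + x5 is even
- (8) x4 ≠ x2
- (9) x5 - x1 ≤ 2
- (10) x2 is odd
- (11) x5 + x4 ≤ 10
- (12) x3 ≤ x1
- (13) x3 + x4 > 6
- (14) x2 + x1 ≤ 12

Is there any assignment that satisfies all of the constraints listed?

Satisfiable

The assignment x1 = 4, x2 = 7, x3 = 4, x4 = 4, x5 = 5 works:
  constraint 1 holds since x3 - x2 = -3.
  constraint 2 holds since x2 + x3 = 11.
  constraint 9 holds since x5 - x1 = 1.
The rest check out directly.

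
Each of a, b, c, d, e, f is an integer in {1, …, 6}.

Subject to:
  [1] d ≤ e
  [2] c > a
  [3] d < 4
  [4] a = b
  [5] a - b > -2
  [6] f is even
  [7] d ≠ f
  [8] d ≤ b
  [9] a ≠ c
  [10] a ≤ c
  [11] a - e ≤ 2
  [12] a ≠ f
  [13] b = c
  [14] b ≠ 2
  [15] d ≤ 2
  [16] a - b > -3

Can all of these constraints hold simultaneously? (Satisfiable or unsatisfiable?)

Unsatisfiable

From constraints 4 and 13, a = b = c, so a = c. But constraint 9 says a ≠ c. Contradiction.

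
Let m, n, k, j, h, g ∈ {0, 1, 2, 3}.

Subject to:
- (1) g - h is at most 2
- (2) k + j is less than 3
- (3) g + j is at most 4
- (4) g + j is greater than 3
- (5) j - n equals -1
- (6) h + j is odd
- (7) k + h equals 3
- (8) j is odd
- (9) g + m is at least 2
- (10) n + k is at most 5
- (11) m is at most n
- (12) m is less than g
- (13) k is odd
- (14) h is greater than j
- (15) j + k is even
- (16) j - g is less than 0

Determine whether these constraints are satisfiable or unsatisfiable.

Satisfiable

Try m = 0, n = 2, k = 1, j = 1, h = 2, g = 3.
Check constraint 1: g - h = 1; constraint 2: k + j = 2; constraint 3: g + j = 4. The remaining constraints are straightforward to verify.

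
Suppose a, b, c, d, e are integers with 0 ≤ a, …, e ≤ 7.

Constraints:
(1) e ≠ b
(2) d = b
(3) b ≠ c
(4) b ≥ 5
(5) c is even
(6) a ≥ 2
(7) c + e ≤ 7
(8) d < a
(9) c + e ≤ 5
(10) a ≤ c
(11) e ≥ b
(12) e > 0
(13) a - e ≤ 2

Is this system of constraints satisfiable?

Unsatisfiable

From constraints 6 and 10: c ≥ a ≥ 2. From constraints 4 and 11: e ≥ b ≥ 5. Hence c + e ≥ 7. But constraint 9 requires c + e ≤ 5, and 5 < 7. Contradiction.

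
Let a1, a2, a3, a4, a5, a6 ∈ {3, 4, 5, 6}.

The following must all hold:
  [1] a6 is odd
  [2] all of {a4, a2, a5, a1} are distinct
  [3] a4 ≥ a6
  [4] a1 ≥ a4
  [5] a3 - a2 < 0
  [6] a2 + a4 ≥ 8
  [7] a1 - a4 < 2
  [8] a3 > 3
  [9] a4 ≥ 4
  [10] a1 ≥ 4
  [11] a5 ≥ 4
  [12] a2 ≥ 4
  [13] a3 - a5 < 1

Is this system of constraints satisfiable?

Constraints 9, 10, 11, and 12 confine each of a4, a2, a5, a1 to the 3 values {4, …, 6} (the domain already gives each ≤ 6).
Constraint 2 requires all 4 of them to be distinct, but only 3 values are available — impossible by the pigeonhole principle.

Unsatisfiable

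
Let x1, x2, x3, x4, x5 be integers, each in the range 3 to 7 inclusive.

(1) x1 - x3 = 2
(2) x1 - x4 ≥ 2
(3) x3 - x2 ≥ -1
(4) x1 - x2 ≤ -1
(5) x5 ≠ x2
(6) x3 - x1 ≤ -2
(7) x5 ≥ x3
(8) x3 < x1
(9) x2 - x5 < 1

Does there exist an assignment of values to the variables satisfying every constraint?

Constraints 3, 4, and 6 give x2 − x1 ≥ 1, x1 − x3 ≥ 2, x3 − x2 ≥ -1.
Adding all 3 inequalities: the left sides telescope to 0, and the right sides sum to 1 + 2 + (-1) = 2. So 0 ≥ 2, which is false.

Unsatisfiable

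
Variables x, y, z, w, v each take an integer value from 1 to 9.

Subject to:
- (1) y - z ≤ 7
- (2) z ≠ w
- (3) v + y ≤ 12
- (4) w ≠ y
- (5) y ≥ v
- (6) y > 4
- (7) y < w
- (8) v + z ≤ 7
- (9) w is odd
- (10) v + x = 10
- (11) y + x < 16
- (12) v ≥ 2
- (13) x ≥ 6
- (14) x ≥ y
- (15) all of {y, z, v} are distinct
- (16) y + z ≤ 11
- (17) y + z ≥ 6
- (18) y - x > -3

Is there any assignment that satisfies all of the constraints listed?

Satisfiable

The assignment x = 7, y = 7, z = 2, w = 9, v = 3 works:
  constraint 1 holds since y - z = 5.
  constraint 3 holds since v + y = 10.
The rest check out directly.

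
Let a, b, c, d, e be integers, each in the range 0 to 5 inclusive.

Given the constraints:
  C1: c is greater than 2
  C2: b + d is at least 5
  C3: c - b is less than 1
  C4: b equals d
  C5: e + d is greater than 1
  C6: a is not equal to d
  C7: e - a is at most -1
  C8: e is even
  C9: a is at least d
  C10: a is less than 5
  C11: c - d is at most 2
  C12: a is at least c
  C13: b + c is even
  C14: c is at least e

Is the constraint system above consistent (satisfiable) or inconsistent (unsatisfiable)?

Satisfiable

Take a = 4, b = 3, c = 3, d = 3, e = 0. Then constraint 2: b + d = 6; constraint 3: c - b = 0; constraint 5: e + d = 3, and every other listed constraint is also met.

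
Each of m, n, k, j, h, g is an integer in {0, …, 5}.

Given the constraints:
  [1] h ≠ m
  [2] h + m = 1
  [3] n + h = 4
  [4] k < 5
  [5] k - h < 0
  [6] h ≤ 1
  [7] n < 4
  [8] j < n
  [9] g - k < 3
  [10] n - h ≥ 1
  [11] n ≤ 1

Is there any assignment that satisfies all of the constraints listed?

Unsatisfiable

From constraint 11: n ≤ 1. From constraint 6: h ≤ 1. Hence n + h ≤ 2. But constraint 3 requires n + h = 4, and 4 > 2. Contradiction.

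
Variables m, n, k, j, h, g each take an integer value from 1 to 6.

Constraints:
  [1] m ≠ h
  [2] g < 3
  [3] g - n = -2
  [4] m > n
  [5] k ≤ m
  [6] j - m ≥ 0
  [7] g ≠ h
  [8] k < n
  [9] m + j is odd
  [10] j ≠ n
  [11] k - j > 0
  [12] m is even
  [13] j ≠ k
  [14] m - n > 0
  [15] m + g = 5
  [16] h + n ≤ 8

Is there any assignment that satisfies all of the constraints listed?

Constraints 6, 8, 11, and 14 give n < m, m ≤ j, j < k, k < n. Chaining: n < m ≤ j < k < n, which forces n < n — impossible.

Unsatisfiable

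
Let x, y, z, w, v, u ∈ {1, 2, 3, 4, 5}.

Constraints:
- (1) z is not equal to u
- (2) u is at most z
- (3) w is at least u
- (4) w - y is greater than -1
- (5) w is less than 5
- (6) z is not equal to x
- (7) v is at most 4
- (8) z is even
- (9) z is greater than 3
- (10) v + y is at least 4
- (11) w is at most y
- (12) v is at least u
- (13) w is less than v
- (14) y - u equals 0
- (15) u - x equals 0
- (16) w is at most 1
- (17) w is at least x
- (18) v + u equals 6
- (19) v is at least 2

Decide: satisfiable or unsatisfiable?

From constraint 7: v ≤ 4. From constraints 3 and 16: u ≤ w ≤ 1. Hence v + u ≤ 5. But constraint 18 requires v + u = 6, and 6 > 5. Contradiction.

Unsatisfiable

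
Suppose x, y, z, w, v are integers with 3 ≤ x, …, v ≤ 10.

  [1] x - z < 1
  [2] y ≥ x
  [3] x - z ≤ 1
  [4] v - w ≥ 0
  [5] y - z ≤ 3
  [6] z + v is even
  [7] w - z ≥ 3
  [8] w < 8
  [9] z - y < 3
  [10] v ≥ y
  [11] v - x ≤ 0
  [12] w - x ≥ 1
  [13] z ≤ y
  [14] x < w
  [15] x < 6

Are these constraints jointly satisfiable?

Unsatisfiable

Constraints 4, 11, and 14 give v ≤ x, x < w, w ≤ v. Chaining: v ≤ x < w ≤ v, which forces v < v — impossible.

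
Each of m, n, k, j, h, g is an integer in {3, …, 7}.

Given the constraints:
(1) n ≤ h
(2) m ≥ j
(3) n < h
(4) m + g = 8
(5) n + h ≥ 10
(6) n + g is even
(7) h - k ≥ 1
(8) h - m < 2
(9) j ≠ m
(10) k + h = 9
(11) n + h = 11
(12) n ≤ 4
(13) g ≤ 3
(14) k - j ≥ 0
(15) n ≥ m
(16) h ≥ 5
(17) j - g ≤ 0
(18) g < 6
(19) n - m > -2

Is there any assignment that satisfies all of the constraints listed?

Unsatisfiable

From constraints 12 and 15: m ≤ n ≤ 4. From constraint 13: g ≤ 3. Hence m + g ≤ 7. But constraint 4 requires m + g = 8, and 8 > 7. Contradiction.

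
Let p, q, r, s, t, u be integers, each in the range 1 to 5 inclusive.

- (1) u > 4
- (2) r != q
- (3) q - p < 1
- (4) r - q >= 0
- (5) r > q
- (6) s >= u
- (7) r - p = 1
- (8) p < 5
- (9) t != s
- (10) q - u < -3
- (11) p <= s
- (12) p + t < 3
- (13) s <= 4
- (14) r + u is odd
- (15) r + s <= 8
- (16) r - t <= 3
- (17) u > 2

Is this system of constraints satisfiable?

Unsatisfiable

From constraint 1: u ≥ 5. From constraints 6 and 13: u ≤ s and s ≤ 4, so u ≤ 4. But 4 < 5, so no value of u works.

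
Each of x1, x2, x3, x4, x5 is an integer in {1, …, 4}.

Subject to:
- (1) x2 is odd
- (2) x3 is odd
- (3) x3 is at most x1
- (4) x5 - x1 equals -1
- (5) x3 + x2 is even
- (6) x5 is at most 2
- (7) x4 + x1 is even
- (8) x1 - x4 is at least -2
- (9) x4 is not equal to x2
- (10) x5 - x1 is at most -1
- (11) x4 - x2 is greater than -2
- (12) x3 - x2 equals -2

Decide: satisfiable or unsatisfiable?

Setting (x1, x2, x3, x4, x5) = (2, 3, 1, 4, 1) satisfies everything: constraint 4: x5 - x1 = -1; constraint 8: x1 - x4 = -2, and the others follow.

Satisfiable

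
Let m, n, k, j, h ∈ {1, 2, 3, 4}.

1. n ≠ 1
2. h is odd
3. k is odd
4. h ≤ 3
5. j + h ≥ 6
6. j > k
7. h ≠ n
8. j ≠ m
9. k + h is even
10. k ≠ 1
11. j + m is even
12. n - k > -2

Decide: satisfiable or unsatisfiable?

The assignment m = 2, n = 2, k = 3, j = 4, h = 3 works:
  constraint 5 holds since j + h = 7.
  constraint 12 holds since n - k = -1.
The rest check out directly.

Satisfiable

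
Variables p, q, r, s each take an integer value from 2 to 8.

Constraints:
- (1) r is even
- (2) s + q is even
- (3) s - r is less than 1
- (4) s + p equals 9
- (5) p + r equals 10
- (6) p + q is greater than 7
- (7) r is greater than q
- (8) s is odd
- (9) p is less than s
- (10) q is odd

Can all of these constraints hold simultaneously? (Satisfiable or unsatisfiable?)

Satisfiable

The assignment p = 2, q = 7, r = 8, s = 7 works:
  constraint 3 holds since s - r = -1.
  constraint 4 holds since s + p = 9.
  constraint 5 holds since p + r = 10.
The rest check out directly.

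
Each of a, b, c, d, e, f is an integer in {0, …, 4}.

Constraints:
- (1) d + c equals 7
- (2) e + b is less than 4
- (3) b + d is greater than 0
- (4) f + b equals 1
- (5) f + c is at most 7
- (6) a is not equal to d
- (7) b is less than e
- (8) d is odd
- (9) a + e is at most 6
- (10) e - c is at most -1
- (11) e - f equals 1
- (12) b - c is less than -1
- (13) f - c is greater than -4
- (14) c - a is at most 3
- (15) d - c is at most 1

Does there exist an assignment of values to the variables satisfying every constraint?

Satisfiable

Take a = 4, b = 0, c = 4, d = 3, e = 2, f = 1. Then constraint 1: d + c = 7; constraint 2: e + b = 2, and every other listed constraint is also met.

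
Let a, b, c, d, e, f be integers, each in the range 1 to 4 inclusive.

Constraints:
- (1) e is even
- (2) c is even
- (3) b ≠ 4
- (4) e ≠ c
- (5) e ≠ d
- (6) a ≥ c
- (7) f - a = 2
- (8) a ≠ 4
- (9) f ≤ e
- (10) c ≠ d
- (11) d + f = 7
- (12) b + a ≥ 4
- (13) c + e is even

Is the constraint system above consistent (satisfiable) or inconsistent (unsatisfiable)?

Setting (a, b, c, d, e, f) = (2, 3, 2, 3, 4, 4) satisfies everything: constraint 7: f - a = 2; constraint 11: d + f = 7; constraint 12: b + a = 5, and the others follow.

Satisfiable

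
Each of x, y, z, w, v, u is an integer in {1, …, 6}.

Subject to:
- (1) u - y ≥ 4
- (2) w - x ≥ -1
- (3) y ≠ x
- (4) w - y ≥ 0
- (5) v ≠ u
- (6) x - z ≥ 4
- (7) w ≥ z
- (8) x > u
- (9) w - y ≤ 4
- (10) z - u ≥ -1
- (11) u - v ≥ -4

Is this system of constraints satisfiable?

Unsatisfiable

Constraints 1, 2, 6, 9, and 10 give u − y ≥ 4, y − w ≥ -4, w − x ≥ -1, x − z ≥ 4, z − u ≥ -1.
Adding all 5 inequalities: the left sides telescope to 0, and the right sides sum to 4 + (-4) + (-1) + 4 + (-1) = 2. So 0 ≥ 2, which is false.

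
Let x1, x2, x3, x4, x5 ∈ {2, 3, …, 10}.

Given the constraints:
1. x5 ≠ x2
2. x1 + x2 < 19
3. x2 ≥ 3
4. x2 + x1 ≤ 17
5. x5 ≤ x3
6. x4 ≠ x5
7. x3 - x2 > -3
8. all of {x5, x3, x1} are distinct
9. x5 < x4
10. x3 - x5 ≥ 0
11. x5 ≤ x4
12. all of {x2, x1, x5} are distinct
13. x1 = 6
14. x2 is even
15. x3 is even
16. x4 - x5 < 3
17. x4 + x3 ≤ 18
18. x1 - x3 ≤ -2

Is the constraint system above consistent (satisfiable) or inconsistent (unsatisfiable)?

Satisfiable

Take x1 = 6, x2 = 10, x3 = 8, x4 = 8, x5 = 7. Then constraint 2: x1 + x2 = 16; constraint 4: x2 + x1 = 16; constraint 7: x3 - x2 = -2, and every other listed constraint is also met.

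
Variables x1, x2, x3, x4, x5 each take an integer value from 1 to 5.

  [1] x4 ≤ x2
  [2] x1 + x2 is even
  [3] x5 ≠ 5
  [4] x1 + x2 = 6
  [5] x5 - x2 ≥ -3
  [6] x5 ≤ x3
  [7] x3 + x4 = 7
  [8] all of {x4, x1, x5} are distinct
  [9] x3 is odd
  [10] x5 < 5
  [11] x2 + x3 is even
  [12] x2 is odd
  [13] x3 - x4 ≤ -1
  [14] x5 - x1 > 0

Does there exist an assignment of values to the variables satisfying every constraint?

Take x1 = 1, x2 = 5, x3 = 3, x4 = 4, x5 = 2. Then constraint 4: x1 + x2 = 6; constraint 5: x5 - x2 = -3; constraint 7: x3 + x4 = 7, and every other listed constraint is also met.

Satisfiable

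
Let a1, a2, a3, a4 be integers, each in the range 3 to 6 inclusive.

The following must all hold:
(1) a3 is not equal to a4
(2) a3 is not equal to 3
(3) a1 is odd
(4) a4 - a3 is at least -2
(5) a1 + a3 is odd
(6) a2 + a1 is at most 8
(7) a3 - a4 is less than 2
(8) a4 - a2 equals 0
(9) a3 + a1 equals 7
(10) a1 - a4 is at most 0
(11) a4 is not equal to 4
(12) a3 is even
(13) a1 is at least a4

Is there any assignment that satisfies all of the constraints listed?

Take a1 = 3, a2 = 3, a3 = 4, a4 = 3. Then constraint 4: a4 - a3 = -1; constraint 6: a2 + a1 = 6; constraint 7: a3 - a4 = 1, and every other listed constraint is also met.

Satisfiable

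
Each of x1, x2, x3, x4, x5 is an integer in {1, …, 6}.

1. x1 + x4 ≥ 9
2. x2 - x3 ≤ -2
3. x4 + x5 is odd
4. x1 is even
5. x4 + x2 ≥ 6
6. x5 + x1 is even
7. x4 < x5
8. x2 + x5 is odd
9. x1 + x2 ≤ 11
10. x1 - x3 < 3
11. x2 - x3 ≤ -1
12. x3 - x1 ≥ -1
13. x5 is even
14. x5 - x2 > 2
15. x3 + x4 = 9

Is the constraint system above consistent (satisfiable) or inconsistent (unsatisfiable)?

Take x1 = 6, x2 = 3, x3 = 6, x4 = 3, x5 = 6. Then constraint 1: x1 + x4 = 9; constraint 2: x2 - x3 = -3; constraint 5: x4 + x2 = 6, and every other listed constraint is also met.

Satisfiable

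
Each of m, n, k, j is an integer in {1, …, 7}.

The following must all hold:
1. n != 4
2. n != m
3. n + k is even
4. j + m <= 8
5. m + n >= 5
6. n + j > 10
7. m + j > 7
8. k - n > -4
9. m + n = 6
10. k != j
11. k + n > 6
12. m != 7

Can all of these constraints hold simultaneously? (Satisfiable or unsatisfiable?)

Satisfiable

Take m = 1, n = 5, k = 3, j = 7. Then constraint 4: j + m = 8; constraint 5: m + n = 6; constraint 6: n + j = 12, and every other listed constraint is also met.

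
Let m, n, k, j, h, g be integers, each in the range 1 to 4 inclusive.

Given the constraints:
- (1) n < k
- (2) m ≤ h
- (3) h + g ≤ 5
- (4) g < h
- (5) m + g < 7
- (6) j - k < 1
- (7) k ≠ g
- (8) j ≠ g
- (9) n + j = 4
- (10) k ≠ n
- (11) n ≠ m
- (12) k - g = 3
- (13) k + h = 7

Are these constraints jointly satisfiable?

The assignment m = 3, n = 1, k = 4, j = 3, h = 3, g = 1 works:
  constraint 3 holds since h + g = 4.
  constraint 5 holds since m + g = 4.
The rest check out directly.

Satisfiable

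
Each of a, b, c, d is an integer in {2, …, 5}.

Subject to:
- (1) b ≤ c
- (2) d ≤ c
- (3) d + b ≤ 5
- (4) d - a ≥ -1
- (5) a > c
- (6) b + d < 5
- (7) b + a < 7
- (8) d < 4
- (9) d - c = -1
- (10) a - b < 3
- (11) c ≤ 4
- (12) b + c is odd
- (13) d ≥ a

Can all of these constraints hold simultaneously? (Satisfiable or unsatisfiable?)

Unsatisfiable

Constraints 2, 5, and 13 give c < a, a ≤ d, d ≤ c. Chaining: c < a ≤ d ≤ c, which forces c < c — impossible.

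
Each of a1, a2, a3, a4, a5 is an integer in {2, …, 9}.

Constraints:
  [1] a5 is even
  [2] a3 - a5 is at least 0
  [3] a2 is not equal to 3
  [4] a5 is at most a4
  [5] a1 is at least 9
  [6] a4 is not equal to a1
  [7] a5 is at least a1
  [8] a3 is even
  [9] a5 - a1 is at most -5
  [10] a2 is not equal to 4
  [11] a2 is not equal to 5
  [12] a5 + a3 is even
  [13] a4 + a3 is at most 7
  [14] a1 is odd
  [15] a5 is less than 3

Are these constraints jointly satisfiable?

From constraints 5 and 7: a5 ≥ a1 and a1 ≥ 9, so a5 ≥ 9. From constraint 15: a5 ≤ 2. But 2 < 9, so no value of a5 works.

Unsatisfiable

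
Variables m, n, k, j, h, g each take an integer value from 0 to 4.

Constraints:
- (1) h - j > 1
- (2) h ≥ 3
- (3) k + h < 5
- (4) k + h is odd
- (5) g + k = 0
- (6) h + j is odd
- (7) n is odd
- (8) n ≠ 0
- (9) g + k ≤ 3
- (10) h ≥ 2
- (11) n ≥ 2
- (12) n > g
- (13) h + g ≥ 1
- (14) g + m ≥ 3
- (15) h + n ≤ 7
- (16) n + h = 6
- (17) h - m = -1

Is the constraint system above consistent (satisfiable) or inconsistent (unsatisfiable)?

One satisfying assignment is m = 4, n = 3, k = 0, j = 0, h = 3, g = 0.
For the less obvious constraints — constraint 1: h - j = 3; constraint 3: k + h = 3; constraint 5: g + k = 0 — and the others hold by inspection.

Satisfiable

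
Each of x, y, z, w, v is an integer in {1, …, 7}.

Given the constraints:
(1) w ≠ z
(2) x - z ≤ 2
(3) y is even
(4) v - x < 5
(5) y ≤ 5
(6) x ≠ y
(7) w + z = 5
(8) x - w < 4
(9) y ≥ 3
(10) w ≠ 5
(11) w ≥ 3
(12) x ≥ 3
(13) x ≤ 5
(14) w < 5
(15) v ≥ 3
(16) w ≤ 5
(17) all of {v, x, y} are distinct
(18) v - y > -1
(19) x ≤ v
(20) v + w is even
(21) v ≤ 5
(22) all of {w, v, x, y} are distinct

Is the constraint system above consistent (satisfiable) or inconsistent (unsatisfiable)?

Unsatisfiable

Constraints 5, 9, 11, 12, 13, 15, 16, and 21 confine each of w, v, x, y to the 3 values {3, …, 5}.
Constraint 22 requires all 4 of them to be distinct, but only 3 values are available — impossible by the pigeonhole principle.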